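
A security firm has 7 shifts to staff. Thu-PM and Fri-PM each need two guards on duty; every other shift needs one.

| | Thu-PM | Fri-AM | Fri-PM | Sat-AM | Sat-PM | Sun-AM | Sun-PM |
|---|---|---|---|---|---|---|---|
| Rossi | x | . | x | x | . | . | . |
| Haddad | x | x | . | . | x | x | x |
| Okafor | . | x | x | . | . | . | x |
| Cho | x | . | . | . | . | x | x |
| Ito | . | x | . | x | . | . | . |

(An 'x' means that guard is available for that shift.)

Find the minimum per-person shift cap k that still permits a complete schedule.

2

With 5 guards and 9 worker-slots to fill, someone must work at least ⌈9/5⌉ = 2 shifts, so k ≥ 2.
k = 2 works: Thu-PM→Haddad+Cho, Fri-AM→Ito, Fri-PM→Rossi+Okafor, Sat-AM→Rossi, Sat-PM→Haddad, Sun-AM→Cho, Sun-PM→Okafor.
Loads: Rossi 2, Haddad 2, Okafor 2, Cho 2, Ito 1 — all ≤ 2.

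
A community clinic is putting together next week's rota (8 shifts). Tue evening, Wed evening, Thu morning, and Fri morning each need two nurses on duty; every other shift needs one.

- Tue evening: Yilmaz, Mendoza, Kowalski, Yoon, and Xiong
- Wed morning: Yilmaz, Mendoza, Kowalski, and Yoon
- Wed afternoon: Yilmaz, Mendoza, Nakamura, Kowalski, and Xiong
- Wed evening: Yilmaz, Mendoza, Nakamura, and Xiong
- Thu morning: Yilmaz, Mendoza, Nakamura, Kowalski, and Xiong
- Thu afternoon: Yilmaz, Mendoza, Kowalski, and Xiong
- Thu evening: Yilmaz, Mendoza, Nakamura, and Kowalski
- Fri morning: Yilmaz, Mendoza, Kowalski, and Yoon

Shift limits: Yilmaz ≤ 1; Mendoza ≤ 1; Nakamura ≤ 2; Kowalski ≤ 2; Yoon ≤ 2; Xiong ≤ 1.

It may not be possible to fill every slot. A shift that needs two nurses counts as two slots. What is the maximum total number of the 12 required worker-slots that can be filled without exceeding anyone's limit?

9

Total capacity across all nurses is 1+1+2+2+2+1 = 9, and 12 slots are needed, so at most 9 can be filled.
An assignment achieving 9: Tue evening→Yoon+Xiong, Wed morning→Yilmaz, Wed evening→Mendoza+Nakamura, Thu afternoon→Kowalski, Thu evening→Nakamura, Fri morning→Kowalski+Yoon.
Loads: Yilmaz 1/1, Mendoza 1/1, Nakamura 2/2, Kowalski 2/2, Yoon 2/2, Xiong 1/1.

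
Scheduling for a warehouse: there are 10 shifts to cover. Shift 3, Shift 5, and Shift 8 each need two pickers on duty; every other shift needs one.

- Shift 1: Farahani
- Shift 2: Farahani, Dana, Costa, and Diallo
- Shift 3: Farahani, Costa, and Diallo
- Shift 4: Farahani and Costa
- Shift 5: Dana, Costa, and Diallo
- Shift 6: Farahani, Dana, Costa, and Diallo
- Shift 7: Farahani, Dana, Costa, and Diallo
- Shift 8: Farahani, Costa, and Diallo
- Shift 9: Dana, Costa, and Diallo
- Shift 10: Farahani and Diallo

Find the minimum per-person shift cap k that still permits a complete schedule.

With 4 pickers and 13 worker-slots to fill, someone must work at least ⌈13/4⌉ = 4 shifts, so k ≥ 4.
k = 4 works: Shift 1→Farahani, Shift 2→Dana, Shift 3→Farahani+Costa, Shift 4→Farahani, Shift 5→Dana+Costa, Shift 6→Dana, Shift 7→Costa, Shift 8→Costa+Diallo, Shift 9→Dana, Shift 10→Farahani.
Loads: Farahani 4, Dana 4, Costa 4, Diallo 1 — all ≤ 4.

4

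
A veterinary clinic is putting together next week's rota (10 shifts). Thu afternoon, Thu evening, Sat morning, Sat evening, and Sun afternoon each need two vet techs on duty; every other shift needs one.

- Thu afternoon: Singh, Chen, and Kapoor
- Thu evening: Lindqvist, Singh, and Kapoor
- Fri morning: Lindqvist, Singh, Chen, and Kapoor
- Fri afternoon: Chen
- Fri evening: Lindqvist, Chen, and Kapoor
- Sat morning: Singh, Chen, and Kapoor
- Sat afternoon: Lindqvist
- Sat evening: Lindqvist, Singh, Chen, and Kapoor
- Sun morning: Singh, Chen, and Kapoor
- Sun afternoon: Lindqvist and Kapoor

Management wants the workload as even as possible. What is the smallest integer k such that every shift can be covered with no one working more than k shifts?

With 4 vet techs and 15 worker-slots to fill, someone must work at least ⌈15/4⌉ = 4 shifts, so k ≥ 4.
k = 4 works: Thu afternoon→Singh+Chen, Thu evening→Lindqvist+Singh, Fri morning→Kapoor, Fri afternoon→Chen, Fri evening→Lindqvist, Sat morning→Singh+Chen, Sat afternoon→Lindqvist, Sat evening→Chen+Kapoor, Sun morning→Singh, Sun afternoon→Lindqvist+Kapoor.
Loads: Lindqvist 4, Singh 4, Chen 4, Kapoor 3 — all ≤ 4.

4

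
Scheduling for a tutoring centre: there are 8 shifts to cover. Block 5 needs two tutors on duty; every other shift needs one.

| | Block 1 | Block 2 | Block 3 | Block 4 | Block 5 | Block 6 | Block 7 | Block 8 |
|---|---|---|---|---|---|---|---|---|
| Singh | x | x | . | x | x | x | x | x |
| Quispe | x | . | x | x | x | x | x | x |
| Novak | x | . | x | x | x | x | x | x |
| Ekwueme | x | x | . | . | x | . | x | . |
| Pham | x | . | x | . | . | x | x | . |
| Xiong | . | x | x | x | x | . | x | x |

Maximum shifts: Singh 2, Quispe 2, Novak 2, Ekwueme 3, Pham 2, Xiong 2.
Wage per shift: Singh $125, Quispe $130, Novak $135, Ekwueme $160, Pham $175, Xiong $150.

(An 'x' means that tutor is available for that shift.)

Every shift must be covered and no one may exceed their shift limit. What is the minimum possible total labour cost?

Picking the cheapest available tutor for each shift independently would cost $1135, but that ignores the shift limits.
An optimal schedule: Block 1→Novak, Block 2→Singh, Block 3→Quispe, Block 4→Singh, Block 5→Xiong+Ekwueme, Block 6→Quispe, Block 7→Xiong, Block 8→Novak.
Total: 135 + 125 + 130 + 125 + 150 + 160 + 130 + 150 + 135 = $1240.

$1240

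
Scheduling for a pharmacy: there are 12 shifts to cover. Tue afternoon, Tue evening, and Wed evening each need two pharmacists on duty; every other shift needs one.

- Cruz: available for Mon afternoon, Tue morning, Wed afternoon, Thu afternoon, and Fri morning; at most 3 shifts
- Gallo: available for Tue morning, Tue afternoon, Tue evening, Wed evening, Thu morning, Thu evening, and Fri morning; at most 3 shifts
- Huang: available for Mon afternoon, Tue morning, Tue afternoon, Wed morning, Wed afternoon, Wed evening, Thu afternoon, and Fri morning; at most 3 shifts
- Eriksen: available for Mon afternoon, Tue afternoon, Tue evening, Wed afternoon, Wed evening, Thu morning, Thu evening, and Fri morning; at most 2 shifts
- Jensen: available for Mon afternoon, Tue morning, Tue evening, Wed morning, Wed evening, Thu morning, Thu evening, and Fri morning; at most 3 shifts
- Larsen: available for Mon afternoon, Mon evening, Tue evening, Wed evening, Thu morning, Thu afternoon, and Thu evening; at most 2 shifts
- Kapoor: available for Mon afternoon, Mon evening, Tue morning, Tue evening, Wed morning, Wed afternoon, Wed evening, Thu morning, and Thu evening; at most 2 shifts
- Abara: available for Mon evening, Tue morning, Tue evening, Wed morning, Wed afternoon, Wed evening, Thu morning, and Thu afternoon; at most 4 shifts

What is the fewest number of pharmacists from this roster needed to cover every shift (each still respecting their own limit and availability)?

15 slots to fill and no one can take more than 4, so at least ⌈15/4⌉ = 4 pharmacists are needed.
Any 4 pharmacists together have capacity at most 4+3+3+3 = 13 < 15 slots, so 4 can never suffice.
Cruz, Gallo, Huang, Eriksen, and Abara alone can cover everything: Mon afternoon→Cruz, Mon evening→Abara, Tue morning→Abara, Tue afternoon→Gallo+Huang, Tue evening→Gallo+Eriksen, Wed morning→Huang, Wed afternoon→Abara, Wed evening→Huang+Abara, Thu morning→Eriksen, Thu afternoon→Cruz, Thu evening→Gallo, Fri morning→Cruz.

5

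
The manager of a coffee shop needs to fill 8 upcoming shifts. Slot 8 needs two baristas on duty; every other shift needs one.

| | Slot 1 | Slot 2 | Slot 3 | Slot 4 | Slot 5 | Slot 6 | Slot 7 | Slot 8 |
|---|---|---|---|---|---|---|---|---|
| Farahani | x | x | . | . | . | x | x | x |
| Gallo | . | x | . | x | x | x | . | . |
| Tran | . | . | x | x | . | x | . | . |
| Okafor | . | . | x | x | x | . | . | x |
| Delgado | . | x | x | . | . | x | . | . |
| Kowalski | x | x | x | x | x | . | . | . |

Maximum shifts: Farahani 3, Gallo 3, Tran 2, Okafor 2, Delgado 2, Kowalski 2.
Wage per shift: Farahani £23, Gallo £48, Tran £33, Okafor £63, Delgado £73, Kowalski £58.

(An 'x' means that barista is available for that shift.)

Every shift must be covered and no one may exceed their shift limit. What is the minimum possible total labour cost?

Slot 7 can only be covered by Farahani, so that assignment is forced.
Slot 8 can only be covered by Farahani and Okafor, so that assignment is forced.
Picking the cheapest available barista for each shift independently would cost £292, but that ignores the shift limits.
An optimal schedule: Slot 1→Farahani, Slot 2→Gallo, Slot 3→Tran, Slot 4→Gallo, Slot 5→Gallo, Slot 6→Tran, Slot 7→Farahani, Slot 8→Farahani+Okafor.
Total: 23 + 48 + 33 + 48 + 48 + 33 + 23 + 23 + 63 = £342.

£342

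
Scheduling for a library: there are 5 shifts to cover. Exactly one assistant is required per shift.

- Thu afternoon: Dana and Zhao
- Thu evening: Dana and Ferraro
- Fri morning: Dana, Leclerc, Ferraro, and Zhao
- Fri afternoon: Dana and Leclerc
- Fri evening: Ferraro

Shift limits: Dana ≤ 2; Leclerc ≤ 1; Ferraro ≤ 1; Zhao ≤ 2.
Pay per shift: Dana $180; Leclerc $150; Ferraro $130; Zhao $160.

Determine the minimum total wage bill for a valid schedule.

$780

Fri evening can only be covered by Ferraro, so that assignment is forced.
Picking the cheapest available assistant for each shift independently would cost $700, but that ignores the shift limits.
An optimal schedule: Thu afternoon→Zhao, Thu evening→Dana, Fri morning→Zhao, Fri afternoon→Leclerc, Fri evening→Ferraro.
Total: 160 + 180 + 160 + 150 + 130 = $780.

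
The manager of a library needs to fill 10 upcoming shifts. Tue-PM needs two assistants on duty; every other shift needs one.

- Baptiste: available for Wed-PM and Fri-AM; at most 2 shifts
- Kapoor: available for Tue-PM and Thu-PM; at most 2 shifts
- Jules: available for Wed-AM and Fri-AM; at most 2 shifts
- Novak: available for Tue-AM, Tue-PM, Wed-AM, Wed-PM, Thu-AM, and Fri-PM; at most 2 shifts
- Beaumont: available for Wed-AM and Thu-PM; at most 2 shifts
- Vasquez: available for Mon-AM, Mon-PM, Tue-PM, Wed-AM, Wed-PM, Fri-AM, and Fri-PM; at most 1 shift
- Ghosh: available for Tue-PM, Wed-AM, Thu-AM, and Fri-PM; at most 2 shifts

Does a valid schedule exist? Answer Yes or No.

Total capacity is 13 and 11 slots are needed, so capacity alone doesn't rule it out.
Shifts {Mon-AM, Mon-PM} need 2 worker-slots in total, but the assistants available for any of those shifts (Vasquez) can supply at most 1 among them. So no valid schedule exists.

No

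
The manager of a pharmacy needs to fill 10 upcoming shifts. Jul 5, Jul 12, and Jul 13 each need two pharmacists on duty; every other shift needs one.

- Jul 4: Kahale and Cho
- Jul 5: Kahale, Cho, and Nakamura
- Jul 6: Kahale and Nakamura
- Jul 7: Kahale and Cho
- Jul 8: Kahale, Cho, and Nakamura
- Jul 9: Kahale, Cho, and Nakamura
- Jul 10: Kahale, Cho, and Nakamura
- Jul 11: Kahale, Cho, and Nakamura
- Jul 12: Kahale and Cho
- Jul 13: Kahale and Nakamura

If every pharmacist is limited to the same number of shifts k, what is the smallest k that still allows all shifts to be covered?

5

With 3 pharmacists and 13 worker-slots to fill, someone must work at least ⌈13/3⌉ = 5 shifts, so k ≥ 5.
k = 5 works: Jul 4→Kahale, Jul 5→Cho+Nakamura, Jul 6→Kahale, Jul 7→Kahale, Jul 8→Cho, Jul 9→Cho, Jul 10→Cho, Jul 11→Nakamura, Jul 12→Kahale+Cho, Jul 13→Kahale+Nakamura.
Loads: Kahale 5, Cho 5, Nakamura 3 — all ≤ 5.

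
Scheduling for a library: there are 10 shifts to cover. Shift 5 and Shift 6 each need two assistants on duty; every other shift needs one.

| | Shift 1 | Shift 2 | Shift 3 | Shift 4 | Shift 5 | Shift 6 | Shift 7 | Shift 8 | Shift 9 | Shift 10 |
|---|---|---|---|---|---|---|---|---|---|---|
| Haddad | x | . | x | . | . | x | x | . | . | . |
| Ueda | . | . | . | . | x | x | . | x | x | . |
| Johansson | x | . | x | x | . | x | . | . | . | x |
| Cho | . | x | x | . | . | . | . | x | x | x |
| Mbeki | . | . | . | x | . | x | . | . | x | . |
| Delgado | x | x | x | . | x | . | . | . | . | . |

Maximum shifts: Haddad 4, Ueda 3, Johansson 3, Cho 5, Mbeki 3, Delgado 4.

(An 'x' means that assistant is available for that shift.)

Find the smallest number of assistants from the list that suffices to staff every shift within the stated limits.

12 slots to fill and no one can take more than 5, so at least ⌈12/5⌉ = 3 assistants are needed.
Shifts {Shift 4, Shift 5, Shift 7} need 4 slots, but among the assistants available for them (Haddad, Ueda, Johansson, Mbeki, and Delgado) any 3 together supply at most 3. So 3 assistants are not enough.
Haddad, Ueda, Johansson, and Delgado alone can cover everything: Shift 1→Haddad, Shift 2→Delgado, Shift 3→Haddad, Shift 4→Johansson, Shift 5→Ueda+Delgado, Shift 6→Haddad+Johansson, Shift 7→Haddad, Shift 8→Ueda, Shift 9→Ueda, Shift 10→Johansson.

4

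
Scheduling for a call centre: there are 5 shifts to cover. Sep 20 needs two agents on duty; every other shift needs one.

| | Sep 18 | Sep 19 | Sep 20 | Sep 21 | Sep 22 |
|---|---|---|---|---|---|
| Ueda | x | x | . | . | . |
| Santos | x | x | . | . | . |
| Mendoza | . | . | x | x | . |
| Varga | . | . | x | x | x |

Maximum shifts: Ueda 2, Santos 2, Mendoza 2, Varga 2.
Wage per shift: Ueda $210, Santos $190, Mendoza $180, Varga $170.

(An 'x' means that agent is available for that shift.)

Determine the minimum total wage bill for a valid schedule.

$1080

Sep 20 can only be covered by Mendoza and Varga, so that assignment is forced.
Sep 22 can only be covered by Varga, so that assignment is forced.
Picking the cheapest available agent for each shift independently would cost $1070, but that ignores the shift limits.
An optimal schedule: Sep 18→Santos, Sep 19→Santos, Sep 20→Varga+Mendoza, Sep 21→Mendoza, Sep 22→Varga.
Total: 190 + 190 + 170 + 180 + 180 + 170 = $1080.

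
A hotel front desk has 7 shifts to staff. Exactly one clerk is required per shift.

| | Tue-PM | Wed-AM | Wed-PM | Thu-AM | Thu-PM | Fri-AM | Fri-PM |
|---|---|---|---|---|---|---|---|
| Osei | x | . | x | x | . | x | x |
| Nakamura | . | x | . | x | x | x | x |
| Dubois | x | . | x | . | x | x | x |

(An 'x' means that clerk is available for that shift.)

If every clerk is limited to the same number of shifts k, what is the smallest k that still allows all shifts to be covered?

With 3 clerks and 7 worker-slots to fill, someone must work at least ⌈7/3⌉ = 3 shifts, so k ≥ 3.
k = 3 works: Tue-PM→Osei, Wed-AM→Nakamura, Wed-PM→Osei, Thu-AM→Osei, Thu-PM→Nakamura, Fri-AM→Nakamura, Fri-PM→Dubois.
Loads: Osei 3, Nakamura 3, Dubois 1 — all ≤ 3.

3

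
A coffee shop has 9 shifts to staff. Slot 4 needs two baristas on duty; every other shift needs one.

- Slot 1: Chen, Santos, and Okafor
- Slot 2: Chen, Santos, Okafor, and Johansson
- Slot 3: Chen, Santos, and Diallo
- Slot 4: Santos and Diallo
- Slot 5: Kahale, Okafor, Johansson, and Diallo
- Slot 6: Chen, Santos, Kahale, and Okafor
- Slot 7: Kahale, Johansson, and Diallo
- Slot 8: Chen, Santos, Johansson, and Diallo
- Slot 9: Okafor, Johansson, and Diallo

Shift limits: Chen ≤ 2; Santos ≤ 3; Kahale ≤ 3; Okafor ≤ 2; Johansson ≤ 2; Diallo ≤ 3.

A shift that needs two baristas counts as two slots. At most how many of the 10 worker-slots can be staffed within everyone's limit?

Total capacity across all baristas is 2+3+3+2+2+3 = 15, and 10 slots are needed, so at most 10 can be filled.
An assignment achieving 10: Slot 1→Chen, Slot 2→Santos, Slot 3→Chen, Slot 4→Santos+Diallo, Slot 5→Kahale, Slot 6→Santos, Slot 7→Kahale, Slot 8→Johansson, Slot 9→Okafor.
Loads: Chen 2/2, Santos 3/3, Kahale 2/3, Okafor 1/2, Johansson 1/2, Diallo 1/3.

10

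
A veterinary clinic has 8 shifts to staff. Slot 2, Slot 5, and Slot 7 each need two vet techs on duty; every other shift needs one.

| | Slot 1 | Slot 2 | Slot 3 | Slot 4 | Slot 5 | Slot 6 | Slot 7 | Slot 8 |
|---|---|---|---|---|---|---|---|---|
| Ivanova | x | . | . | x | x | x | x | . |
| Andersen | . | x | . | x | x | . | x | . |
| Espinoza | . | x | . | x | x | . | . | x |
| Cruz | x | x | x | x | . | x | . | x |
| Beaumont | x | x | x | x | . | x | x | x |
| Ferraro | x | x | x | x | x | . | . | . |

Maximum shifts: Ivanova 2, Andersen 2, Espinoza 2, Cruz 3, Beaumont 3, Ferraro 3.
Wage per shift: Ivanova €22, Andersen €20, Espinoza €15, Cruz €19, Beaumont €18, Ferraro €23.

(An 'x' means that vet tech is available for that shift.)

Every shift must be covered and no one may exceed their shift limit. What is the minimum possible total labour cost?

€203

Picking the cheapest available vet tech for each shift independently would cost €190, but that ignores the shift limits.
An optimal schedule: Slot 1→Cruz, Slot 2→Cruz+Andersen, Slot 3→Beaumont, Slot 4→Cruz, Slot 5→Espinoza+Ivanova, Slot 6→Beaumont, Slot 7→Beaumont+Andersen, Slot 8→Espinoza.
Total: 19 + 19 + 20 + 18 + 19 + 15 + 22 + 18 + 18 + 20 + 15 = €203.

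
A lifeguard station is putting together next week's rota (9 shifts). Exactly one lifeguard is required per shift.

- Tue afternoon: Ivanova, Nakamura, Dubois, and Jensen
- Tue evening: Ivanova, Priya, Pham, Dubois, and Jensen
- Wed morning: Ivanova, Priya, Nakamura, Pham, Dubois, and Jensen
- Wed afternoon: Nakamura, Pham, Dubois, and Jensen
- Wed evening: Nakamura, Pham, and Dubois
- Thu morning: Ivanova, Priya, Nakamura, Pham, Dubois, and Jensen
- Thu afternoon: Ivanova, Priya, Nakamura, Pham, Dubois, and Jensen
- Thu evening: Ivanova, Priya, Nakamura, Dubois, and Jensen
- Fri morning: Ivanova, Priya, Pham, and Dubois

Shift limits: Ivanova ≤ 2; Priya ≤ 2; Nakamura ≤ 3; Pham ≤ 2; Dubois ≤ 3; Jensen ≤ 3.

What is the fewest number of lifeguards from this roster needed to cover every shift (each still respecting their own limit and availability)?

9 slots to fill and no one can take more than 3, so at least ⌈9/3⌉ = 3 lifeguards are needed.
Nakamura, Dubois, and Jensen alone can cover everything: Tue afternoon→Nakamura, Tue evening→Dubois, Wed morning→Nakamura, Wed afternoon→Dubois, Wed evening→Nakamura, Thu morning→Jensen, Thu afternoon→Jensen, Thu evening→Jensen, Fri morning→Dubois.

3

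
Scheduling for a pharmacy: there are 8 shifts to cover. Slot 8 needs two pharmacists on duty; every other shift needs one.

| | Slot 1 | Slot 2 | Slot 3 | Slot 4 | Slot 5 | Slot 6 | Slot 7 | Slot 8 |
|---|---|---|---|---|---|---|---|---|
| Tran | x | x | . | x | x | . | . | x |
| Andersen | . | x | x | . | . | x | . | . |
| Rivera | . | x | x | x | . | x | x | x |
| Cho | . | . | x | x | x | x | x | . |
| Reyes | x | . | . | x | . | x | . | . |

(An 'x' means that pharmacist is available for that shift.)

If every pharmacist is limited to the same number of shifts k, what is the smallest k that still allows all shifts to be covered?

2

With 5 pharmacists and 9 worker-slots to fill, someone must work at least ⌈9/5⌉ = 2 shifts, so k ≥ 2.
k = 2 works: Slot 1→Tran, Slot 2→Andersen, Slot 3→Andersen, Slot 4→Cho, Slot 5→Cho, Slot 6→Reyes, Slot 7→Rivera, Slot 8→Tran+Rivera.
Loads: Tran 2, Andersen 2, Rivera 2, Cho 2, Reyes 1 — all ≤ 2.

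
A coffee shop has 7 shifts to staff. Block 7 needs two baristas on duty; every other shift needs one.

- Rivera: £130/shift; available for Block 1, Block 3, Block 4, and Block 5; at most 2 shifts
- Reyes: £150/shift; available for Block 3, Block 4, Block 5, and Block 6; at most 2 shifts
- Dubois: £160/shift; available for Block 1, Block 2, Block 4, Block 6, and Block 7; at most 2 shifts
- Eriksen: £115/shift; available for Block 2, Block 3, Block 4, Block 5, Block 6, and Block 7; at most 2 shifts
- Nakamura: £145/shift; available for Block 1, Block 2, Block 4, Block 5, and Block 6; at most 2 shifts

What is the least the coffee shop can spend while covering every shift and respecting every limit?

£1090

Block 7 can only be covered by Dubois and Eriksen, so that assignment is forced.
Picking the cheapest available barista for each shift independently would cost £980, but that ignores the shift limits.
An optimal schedule: Block 1→Rivera, Block 2→Eriksen, Block 3→Rivera, Block 4→Reyes, Block 5→Nakamura, Block 6→Nakamura, Block 7→Eriksen+Dubois.
Total: 130 + 115 + 130 + 150 + 145 + 145 + 115 + 160 = £1090.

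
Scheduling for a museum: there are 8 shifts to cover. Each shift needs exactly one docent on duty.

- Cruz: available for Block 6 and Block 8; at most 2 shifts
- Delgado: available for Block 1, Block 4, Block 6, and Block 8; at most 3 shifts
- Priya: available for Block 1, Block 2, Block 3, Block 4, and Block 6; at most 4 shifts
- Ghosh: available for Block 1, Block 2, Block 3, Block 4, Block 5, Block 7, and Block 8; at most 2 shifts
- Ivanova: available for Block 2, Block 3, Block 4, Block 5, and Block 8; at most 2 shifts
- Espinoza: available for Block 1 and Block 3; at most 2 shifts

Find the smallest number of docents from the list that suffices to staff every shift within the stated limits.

3

8 slots to fill and no one can take more than 4, so at least ⌈8/4⌉ = 2 docents are needed.
Any 2 docents together have capacity at most 4+3 = 7 < 8 slots, so 2 can never suffice.
Cruz, Priya, and Ghosh alone can cover everything: Block 1→Priya, Block 2→Priya, Block 3→Priya, Block 4→Priya, Block 5→Ghosh, Block 6→Cruz, Block 7→Ghosh, Block 8→Cruz.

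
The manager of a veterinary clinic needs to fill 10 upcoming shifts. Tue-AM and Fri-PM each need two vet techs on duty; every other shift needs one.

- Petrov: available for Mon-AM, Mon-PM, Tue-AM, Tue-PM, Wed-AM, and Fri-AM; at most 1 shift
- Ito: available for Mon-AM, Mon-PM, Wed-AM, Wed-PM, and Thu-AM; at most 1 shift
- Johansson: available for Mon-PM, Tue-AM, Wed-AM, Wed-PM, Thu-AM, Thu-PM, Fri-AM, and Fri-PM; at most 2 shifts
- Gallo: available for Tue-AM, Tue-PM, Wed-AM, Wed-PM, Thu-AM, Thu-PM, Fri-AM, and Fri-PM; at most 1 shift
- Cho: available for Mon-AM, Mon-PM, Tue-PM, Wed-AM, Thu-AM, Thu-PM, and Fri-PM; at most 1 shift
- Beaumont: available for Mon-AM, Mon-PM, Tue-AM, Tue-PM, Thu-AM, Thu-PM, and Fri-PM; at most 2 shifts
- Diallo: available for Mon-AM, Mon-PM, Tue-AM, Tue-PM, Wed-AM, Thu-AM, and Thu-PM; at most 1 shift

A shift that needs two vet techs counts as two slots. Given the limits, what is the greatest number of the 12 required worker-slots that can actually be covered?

9

Total capacity across all vet techs is 1+1+2+1+1+2+1 = 9, and 12 slots are needed, so at most 9 can be filled.
An assignment achieving 9: Mon-AM→Cho, Tue-AM→Johansson+Beaumont, Tue-PM→Beaumont, Wed-PM→Ito, Thu-PM→Diallo, Fri-AM→Petrov, Fri-PM→Johansson+Gallo.
Loads: Petrov 1/1, Ito 1/1, Johansson 2/2, Gallo 1/1, Cho 1/1, Beaumont 2/2, Diallo 1/1.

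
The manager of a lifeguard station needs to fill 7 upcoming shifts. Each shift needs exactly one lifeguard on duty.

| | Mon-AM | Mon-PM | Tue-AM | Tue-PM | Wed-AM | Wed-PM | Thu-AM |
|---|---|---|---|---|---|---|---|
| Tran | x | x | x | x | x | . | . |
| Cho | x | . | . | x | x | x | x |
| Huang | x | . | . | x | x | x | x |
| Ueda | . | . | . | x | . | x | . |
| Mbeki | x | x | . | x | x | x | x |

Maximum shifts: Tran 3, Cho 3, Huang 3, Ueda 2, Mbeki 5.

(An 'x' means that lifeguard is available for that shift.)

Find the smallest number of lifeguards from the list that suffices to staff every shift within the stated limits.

2

7 slots to fill and no one can take more than 5, so at least ⌈7/5⌉ = 2 lifeguards are needed.
Tran and Mbeki alone can cover everything: Mon-AM→Tran, Mon-PM→Tran, Tue-AM→Tran, Tue-PM→Mbeki, Wed-AM→Mbeki, Wed-PM→Mbeki, Thu-AM→Mbeki.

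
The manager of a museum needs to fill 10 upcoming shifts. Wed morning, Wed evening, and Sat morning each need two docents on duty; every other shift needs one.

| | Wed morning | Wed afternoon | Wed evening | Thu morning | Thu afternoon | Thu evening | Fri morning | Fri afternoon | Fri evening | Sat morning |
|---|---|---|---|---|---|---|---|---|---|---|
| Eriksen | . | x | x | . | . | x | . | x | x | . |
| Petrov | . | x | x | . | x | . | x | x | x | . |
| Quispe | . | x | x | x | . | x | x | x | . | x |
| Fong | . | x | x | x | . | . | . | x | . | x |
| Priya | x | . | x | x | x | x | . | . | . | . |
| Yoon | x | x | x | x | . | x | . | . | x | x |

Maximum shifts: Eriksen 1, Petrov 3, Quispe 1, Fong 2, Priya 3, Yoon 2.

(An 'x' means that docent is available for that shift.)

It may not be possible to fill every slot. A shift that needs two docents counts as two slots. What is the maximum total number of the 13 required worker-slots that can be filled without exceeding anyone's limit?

12

Total capacity across all docents is 1+3+1+2+3+2 = 12, and 13 slots are needed, so at most 12 can be filled.
An assignment achieving 12: Wed morning→Priya+Yoon, Wed afternoon→Yoon, Wed evening→Priya, Thu morning→Fong, Thu afternoon→Petrov, Thu evening→Priya, Fri morning→Petrov, Fri afternoon→Petrov, Fri evening→Eriksen, Sat morning→Quispe+Fong.
Loads: Eriksen 1/1, Petrov 3/3, Quispe 1/1, Fong 2/2, Priya 3/3, Yoon 2/2.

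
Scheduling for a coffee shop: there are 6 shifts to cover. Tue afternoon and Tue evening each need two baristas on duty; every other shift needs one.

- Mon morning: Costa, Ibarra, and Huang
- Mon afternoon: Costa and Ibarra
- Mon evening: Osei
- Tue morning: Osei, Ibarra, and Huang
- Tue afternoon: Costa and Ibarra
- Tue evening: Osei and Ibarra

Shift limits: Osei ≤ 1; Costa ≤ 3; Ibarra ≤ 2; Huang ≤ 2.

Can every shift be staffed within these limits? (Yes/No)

Total capacity is 8 and 8 slots are needed, so capacity alone doesn't rule it out.
Shifts {Mon evening, Tue evening} need 3 worker-slots in total, but the baristas available for any of those shifts (Osei and Ibarra) can supply at most 2 among them. So no valid schedule exists.

No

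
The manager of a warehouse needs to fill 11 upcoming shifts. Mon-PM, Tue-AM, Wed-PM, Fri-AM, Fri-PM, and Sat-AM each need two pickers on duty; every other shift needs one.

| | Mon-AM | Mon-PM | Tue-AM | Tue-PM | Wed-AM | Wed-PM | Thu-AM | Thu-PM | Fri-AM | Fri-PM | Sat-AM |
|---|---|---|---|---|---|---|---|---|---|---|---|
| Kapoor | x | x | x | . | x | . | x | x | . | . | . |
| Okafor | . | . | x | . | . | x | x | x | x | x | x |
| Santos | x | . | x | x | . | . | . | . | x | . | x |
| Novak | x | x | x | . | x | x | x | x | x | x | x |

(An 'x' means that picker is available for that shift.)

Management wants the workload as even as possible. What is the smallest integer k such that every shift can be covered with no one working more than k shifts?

5

With 4 pickers and 17 worker-slots to fill, someone must work at least ⌈17/4⌉ = 5 shifts, so k ≥ 5.
k = 5 works: Mon-AM→Kapoor, Mon-PM→Kapoor+Novak, Tue-AM→Okafor+Santos, Tue-PM→Santos, Wed-AM→Kapoor, Wed-PM→Okafor+Novak, Thu-AM→Kapoor, Thu-PM→Kapoor, Fri-AM→Okafor+Santos, Fri-PM→Okafor+Novak, Sat-AM→Okafor+Santos.
Loads: Kapoor 5, Okafor 5, Santos 4, Novak 3 — all ≤ 5.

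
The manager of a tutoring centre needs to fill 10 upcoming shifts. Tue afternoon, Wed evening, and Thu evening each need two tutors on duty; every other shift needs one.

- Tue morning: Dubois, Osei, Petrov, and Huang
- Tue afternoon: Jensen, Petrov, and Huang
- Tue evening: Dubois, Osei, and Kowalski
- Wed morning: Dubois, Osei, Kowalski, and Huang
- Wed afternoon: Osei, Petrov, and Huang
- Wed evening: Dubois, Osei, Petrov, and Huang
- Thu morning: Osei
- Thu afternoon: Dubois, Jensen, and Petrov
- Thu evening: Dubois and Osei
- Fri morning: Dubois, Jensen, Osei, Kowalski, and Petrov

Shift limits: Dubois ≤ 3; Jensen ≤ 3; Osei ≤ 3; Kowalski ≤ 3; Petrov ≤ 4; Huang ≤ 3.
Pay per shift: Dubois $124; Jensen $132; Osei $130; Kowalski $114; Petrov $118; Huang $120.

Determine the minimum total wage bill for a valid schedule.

Thu morning can only be covered by Osei, so that assignment is forced.
Thu evening can only be covered by Dubois and Osei, so that assignment is forced.
Picking the cheapest available tutor for each shift independently would cost $1556, but that ignores the shift limits.
An optimal schedule: Tue morning→Huang, Tue afternoon→Petrov+Huang, Tue evening→Kowalski, Wed morning→Kowalski, Wed afternoon→Petrov, Wed evening→Petrov+Huang, Thu morning→Osei, Thu afternoon→Petrov, Thu evening→Dubois+Osei, Fri morning→Kowalski.
Total: 120 + 118 + 120 + 114 + 114 + 118 + 118 + 120 + 130 + 118 + 124 + 130 + 114 = $1558.

$1558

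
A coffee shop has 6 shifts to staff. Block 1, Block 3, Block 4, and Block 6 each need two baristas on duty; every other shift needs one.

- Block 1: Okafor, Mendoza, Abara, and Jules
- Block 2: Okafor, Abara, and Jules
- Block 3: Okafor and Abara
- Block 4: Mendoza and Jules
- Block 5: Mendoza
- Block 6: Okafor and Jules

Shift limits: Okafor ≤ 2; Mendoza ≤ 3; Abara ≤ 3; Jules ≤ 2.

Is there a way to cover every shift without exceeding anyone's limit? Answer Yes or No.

Block 3 can only be covered by Okafor and Abara, so that assignment is forced.
Block 4 can only be covered by Mendoza and Jules, so that assignment is forced.
Block 5 can only be covered by Mendoza, so that assignment is forced.
One valid schedule: Block 1→Mendoza+Abara, Block 2→Abara, Block 3→Okafor+Abara, Block 4→Mendoza+Jules, Block 5→Mendoza, Block 6→Okafor+Jules.
Loads: Okafor 2/2, Mendoza 3/3, Abara 3/3, Jules 2/2 — all within limits.

Yes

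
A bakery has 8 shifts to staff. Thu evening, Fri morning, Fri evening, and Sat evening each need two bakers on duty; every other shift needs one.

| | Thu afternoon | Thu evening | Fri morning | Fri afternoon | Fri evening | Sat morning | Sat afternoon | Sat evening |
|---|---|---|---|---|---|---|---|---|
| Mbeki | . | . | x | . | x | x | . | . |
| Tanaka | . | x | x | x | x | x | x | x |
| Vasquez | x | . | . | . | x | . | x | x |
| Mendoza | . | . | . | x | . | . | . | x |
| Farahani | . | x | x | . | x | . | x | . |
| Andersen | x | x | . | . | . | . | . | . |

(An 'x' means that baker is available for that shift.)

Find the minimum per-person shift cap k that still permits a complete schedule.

With 6 bakers and 12 worker-slots to fill, someone must work at least ⌈12/6⌉ = 2 shifts, so k ≥ 2.
k = 2 works: Thu afternoon→Andersen, Thu evening→Tanaka+Andersen, Fri morning→Mbeki+Tanaka, Fri afternoon→Mendoza, Fri evening→Vasquez+Farahani, Sat morning→Mbeki, Sat afternoon→Farahani, Sat evening→Vasquez+Mendoza.
Loads: Mbeki 2, Tanaka 2, Vasquez 2, Mendoza 2, Farahani 2, Andersen 2 — all ≤ 2.

2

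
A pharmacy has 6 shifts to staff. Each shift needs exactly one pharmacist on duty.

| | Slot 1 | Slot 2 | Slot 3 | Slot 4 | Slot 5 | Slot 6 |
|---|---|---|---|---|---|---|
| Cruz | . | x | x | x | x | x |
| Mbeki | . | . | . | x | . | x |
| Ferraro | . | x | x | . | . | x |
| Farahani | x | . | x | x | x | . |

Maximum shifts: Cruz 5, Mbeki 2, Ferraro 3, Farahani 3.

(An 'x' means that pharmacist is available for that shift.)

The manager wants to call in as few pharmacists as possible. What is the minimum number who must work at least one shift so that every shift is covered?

2

6 slots to fill and no one can take more than 5, so at least ⌈6/5⌉ = 2 pharmacists are needed.
Cruz and Farahani alone can cover everything: Slot 1→Farahani, Slot 2→Cruz, Slot 3→Cruz, Slot 4→Cruz, Slot 5→Cruz, Slot 6→Cruz.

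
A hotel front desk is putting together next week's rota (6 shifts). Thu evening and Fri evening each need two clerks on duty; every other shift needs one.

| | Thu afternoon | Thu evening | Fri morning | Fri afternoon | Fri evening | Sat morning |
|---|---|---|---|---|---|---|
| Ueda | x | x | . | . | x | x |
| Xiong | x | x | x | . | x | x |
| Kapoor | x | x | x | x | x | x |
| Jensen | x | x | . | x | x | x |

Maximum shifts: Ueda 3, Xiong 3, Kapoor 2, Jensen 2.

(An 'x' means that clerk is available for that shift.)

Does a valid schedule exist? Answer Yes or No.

One valid schedule: Thu afternoon→Ueda, Thu evening→Ueda+Xiong, Fri morning→Xiong, Fri afternoon→Kapoor, Fri evening→Xiong+Kapoor, Sat morning→Ueda.
Loads: Ueda 3/3, Xiong 3/3, Kapoor 2/2, Jensen 0/2 — all within limits.

Yes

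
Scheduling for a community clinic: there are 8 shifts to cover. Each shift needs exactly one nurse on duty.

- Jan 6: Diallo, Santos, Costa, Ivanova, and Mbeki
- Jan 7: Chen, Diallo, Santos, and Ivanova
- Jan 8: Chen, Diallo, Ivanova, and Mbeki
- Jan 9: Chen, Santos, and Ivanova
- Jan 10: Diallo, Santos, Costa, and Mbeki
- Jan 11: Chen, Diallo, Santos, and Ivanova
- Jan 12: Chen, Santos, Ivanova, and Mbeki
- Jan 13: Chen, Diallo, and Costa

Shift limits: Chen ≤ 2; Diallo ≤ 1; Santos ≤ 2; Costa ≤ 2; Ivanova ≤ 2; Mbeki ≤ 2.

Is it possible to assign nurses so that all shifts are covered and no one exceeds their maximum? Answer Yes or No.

One valid schedule: Jan 6→Costa, Jan 7→Diallo, Jan 8→Ivanova, Jan 9→Chen, Jan 10→Santos, Jan 11→Santos, Jan 12→Ivanova, Jan 13→Chen.
Loads: Chen 2/2, Diallo 1/1, Santos 2/2, Costa 1/2, Ivanova 2/2, Mbeki 0/2 — all within limits.

Yes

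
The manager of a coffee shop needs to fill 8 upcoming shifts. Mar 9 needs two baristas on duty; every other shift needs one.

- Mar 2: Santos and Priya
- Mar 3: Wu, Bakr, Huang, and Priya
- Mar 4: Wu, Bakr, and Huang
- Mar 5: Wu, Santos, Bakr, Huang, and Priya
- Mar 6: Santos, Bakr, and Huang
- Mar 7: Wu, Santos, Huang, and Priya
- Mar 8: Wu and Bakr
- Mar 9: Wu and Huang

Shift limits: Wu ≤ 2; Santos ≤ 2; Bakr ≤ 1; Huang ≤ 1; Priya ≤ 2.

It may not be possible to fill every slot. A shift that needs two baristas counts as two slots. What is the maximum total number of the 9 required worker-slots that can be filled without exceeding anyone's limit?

8

Total capacity across all baristas is 2+2+1+1+2 = 8, and 9 slots are needed, so at most 8 can be filled.
An assignment achieving 8: Mar 2→Santos, Mar 3→Priya, Mar 4→Bakr, Mar 6→Santos, Mar 7→Priya, Mar 8→Wu, Mar 9→Wu+Huang.
Loads: Wu 2/2, Santos 2/2, Bakr 1/1, Huang 1/1, Priya 2/2.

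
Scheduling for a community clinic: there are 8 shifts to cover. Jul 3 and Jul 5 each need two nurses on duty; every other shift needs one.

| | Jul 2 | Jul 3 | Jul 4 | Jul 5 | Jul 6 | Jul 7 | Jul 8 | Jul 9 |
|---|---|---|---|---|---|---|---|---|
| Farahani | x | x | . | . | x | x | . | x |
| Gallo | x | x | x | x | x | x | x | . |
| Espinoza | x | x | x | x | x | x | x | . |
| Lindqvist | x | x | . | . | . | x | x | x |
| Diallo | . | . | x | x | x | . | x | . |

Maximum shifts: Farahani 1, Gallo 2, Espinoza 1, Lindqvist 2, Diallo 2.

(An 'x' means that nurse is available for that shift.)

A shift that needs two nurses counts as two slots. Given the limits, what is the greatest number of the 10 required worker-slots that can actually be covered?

Total capacity across all nurses is 1+2+1+2+2 = 8, and 10 slots are needed, so at most 8 can be filled.
An assignment achieving 8: Jul 2→Lindqvist, Jul 3→Lindqvist, Jul 4→Gallo, Jul 5→Gallo+Espinoza, Jul 6→Diallo, Jul 8→Diallo, Jul 9→Farahani.
Loads: Farahani 1/1, Gallo 2/2, Espinoza 1/1, Lindqvist 2/2, Diallo 2/2.

8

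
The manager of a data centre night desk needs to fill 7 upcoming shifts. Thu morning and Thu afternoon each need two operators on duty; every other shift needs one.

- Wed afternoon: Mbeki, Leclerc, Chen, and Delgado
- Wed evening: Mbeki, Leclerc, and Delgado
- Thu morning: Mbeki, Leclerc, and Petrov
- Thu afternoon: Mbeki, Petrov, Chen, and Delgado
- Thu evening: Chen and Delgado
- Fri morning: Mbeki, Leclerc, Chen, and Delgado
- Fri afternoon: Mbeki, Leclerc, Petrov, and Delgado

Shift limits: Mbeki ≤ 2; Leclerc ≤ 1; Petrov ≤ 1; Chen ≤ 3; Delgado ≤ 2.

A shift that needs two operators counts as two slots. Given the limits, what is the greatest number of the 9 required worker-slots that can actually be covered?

9

Total capacity across all operators is 2+1+1+3+2 = 9, and 9 slots are needed, so at most 9 can be filled.
An assignment achieving 9: Wed afternoon→Chen, Wed evening→Mbeki, Thu morning→Mbeki+Leclerc, Thu afternoon→Petrov+Chen, Thu evening→Chen, Fri morning→Delgado, Fri afternoon→Delgado.
Loads: Mbeki 2/2, Leclerc 1/1, Petrov 1/1, Chen 3/3, Delgado 2/2.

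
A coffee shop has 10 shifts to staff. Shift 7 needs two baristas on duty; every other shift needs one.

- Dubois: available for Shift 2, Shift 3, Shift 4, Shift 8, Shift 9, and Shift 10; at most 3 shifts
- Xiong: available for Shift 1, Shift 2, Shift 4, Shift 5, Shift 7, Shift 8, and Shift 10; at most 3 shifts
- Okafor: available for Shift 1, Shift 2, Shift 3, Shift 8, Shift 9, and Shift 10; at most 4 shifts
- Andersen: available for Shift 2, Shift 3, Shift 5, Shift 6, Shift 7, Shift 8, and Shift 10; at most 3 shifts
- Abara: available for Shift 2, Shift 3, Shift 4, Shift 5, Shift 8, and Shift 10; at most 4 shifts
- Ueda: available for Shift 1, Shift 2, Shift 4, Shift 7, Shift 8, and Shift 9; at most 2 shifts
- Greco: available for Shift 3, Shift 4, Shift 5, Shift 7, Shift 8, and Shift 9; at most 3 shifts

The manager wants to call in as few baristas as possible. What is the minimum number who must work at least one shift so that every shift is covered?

11 slots to fill and no one can take more than 4, so at least ⌈11/4⌉ = 3 baristas are needed.
No set of 3 baristas can cover every shift (each such set leaves at least one shift with no one available or exceeds a cap).
Dubois, Xiong, Okafor, and Andersen alone can cover everything: Shift 1→Xiong, Shift 2→Okafor, Shift 3→Dubois, Shift 4→Dubois, Shift 5→Xiong, Shift 6→Andersen, Shift 7→Xiong+Andersen, Shift 8→Okafor, Shift 9→Dubois, Shift 10→Okafor.

4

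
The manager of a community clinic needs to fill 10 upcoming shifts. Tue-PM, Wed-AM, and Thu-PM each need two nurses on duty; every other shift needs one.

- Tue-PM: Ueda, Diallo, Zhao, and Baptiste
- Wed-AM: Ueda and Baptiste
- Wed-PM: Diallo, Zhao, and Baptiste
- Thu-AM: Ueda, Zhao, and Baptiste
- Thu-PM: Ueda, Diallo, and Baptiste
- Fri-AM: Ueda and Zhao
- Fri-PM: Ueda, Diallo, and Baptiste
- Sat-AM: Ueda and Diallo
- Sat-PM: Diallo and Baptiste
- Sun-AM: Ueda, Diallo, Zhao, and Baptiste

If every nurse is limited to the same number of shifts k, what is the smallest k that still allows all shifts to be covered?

4

With 4 nurses and 13 worker-slots to fill, someone must work at least ⌈13/4⌉ = 4 shifts, so k ≥ 4.
k = 4 works: Tue-PM→Zhao+Baptiste, Wed-AM→Ueda+Baptiste, Wed-PM→Diallo, Thu-AM→Ueda, Thu-PM→Diallo+Baptiste, Fri-AM→Ueda, Fri-PM→Diallo, Sat-AM→Ueda, Sat-PM→Diallo, Sun-AM→Zhao.
Loads: Ueda 4, Diallo 4, Zhao 2, Baptiste 3 — all ≤ 4.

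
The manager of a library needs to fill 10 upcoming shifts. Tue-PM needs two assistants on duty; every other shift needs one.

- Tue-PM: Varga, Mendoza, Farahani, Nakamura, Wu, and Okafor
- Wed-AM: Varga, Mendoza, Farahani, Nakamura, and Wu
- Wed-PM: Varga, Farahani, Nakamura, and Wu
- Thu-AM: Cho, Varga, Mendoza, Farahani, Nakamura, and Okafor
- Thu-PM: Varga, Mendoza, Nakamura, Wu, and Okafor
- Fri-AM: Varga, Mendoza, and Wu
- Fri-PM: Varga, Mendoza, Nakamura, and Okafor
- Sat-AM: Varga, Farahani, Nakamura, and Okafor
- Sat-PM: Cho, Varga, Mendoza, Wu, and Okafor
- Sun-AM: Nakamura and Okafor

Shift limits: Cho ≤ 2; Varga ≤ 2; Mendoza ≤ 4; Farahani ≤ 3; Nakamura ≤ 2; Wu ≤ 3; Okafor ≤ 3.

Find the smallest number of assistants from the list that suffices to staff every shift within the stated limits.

11 slots to fill and no one can take more than 4, so at least ⌈11/4⌉ = 3 assistants are needed.
Any 3 assistants together have capacity at most 4+3+3 = 10 < 11 slots, so 3 can never suffice.
Cho, Varga, Mendoza, and Okafor alone can cover everything: Tue-PM→Mendoza+Okafor, Wed-AM→Varga, Wed-PM→Varga, Thu-AM→Cho, Thu-PM→Mendoza, Fri-AM→Mendoza, Fri-PM→Mendoza, Sat-AM→Okafor, Sat-PM→Cho, Sun-AM→Okafor.

4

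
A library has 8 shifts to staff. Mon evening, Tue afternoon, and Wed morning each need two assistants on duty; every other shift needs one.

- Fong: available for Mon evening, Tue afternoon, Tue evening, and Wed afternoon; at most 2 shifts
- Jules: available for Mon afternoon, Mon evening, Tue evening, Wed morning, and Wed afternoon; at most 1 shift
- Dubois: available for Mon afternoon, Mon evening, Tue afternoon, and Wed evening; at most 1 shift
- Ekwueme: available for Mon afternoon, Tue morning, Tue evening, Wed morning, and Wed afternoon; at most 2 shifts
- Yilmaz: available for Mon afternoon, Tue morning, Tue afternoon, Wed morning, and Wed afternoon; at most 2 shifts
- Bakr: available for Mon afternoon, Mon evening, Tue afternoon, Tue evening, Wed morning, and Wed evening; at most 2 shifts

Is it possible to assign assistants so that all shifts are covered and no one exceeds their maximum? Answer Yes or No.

No

Total capacity is 2+1+1+2+2+2 = 10 but 11 worker-slots are needed — infeasible.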